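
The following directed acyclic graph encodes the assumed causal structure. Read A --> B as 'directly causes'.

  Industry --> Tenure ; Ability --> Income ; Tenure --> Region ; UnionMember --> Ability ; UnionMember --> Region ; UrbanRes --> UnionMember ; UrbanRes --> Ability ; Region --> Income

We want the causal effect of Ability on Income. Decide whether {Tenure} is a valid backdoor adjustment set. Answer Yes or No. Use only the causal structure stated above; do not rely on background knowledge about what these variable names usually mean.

Backdoor paths from Ability to Income (paths whose first edge points into Ability):
  P1: Ability <- UrbanRes -> UnionMember -> Region -> Income
  P2: Ability <- UnionMember -> Region -> Income
Condition 1 (no descendant of Ability in the set): holds — descendants of Ability are {Income}; none are in {Tenure}.
Condition 2 (every backdoor path blocked by {Tenure}):
  P1: open — no interior node is in the conditioning set.
  P2: open — no interior node is in the conditioning set.
{Tenure} does not satisfy the backdoor criterion.

No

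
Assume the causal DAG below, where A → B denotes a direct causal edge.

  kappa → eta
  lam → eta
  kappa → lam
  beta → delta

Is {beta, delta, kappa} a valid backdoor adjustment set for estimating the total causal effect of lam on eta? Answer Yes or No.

Backdoor paths from lam to eta (paths whose first edge points into lam):
  P1: lam <- kappa -> eta
Condition 1 (no descendant of lam in the set): holds — descendants of lam are {eta}; none are in {beta, delta, kappa}.
Condition 2 (every backdoor path blocked by {beta, delta, kappa}):
  P1: blocked at fork node kappa ∈ conditioning set.
{beta, delta, kappa} satisfies the backdoor criterion.

Yes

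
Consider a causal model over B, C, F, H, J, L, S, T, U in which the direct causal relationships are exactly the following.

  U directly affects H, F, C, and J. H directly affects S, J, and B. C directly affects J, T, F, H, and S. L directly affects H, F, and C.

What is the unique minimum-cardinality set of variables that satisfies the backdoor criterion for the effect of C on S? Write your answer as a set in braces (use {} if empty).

Variables eligible for adjustment (non-descendants of C, excluding C and S): {L, U}.
Backdoor paths from C to S:
  P1: C <- U -> H -> S
  P2: C <- U -> J <- H -> S
  P3: C <- U -> F <- L -> H -> S
  P4: C <- L -> H -> S
  P5: C <- L -> F <- U -> H -> S
  P6: C <- L -> F <- U -> J <- H -> S
The empty set is not sufficient: P1 (C <- U -> H -> S) has no collider blocking it and no conditioned non-collider, so it is open.
Try {L, U}:
  P1: blocked at fork node U ∈ conditioning set.
  P2: blocked at fork node U ∈ conditioning set.
  P3: blocked at fork node U ∈ conditioning set.
  P4: blocked at fork node L ∈ conditioning set.
  P5: blocked at fork node L ∈ conditioning set.
  P6: blocked at fork node L ∈ conditioning set.
{L, U} contains no descendant of C and blocks every backdoor path.
Every element of {L, U} is needed (dropping L leaves P4 open; dropping U leaves P1 open), so no proper subset is valid.
Among all size-2 subsets of the eligible variables, only {L, U} blocks every backdoor path, so it is the unique smallest valid adjustment set.

{L, U}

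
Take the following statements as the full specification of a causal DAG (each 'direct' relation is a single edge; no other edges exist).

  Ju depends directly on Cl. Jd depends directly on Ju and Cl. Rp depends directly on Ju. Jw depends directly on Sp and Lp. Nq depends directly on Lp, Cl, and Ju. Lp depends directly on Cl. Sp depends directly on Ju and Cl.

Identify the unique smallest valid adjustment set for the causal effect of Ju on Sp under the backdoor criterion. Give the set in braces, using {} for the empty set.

Variables eligible for adjustment (non-descendants of Ju, excluding Ju and Sp): {Cl, Lp}.
Backdoor paths from Ju to Sp:
  P1: Ju <- Cl -> Lp -> Jw <- Sp
  P2: Ju <- Cl -> Nq <- Lp -> Jw <- Sp
  P3: Ju <- Cl -> Sp
The empty set is not sufficient: P3 (Ju <- Cl -> Sp) has no collider blocking it and no conditioned non-collider, so it is open.
Try {Cl}:
  P1: blocked at fork node Cl ∈ conditioning set.
  P2: blocked at fork node Cl ∈ conditioning set.
  P3: blocked at fork node Cl ∈ conditioning set.
{Cl} contains no descendant of Ju and blocks every backdoor path.
No other singleton works — e.g. {Lp} leaves P3 open — so {Cl} is the unique smallest valid adjustment set.

{Cl}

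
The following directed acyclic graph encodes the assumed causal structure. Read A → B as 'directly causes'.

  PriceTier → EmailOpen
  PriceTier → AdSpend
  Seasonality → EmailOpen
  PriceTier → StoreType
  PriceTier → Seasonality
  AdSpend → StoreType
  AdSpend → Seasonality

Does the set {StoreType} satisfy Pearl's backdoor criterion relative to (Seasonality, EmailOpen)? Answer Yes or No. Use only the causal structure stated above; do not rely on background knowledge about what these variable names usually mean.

No

Backdoor paths from Seasonality to EmailOpen (paths whose first edge points into Seasonality):
  P1: Seasonality <- PriceTier -> EmailOpen
  P2: Seasonality <- AdSpend <- PriceTier -> EmailOpen
  P3: Seasonality <- AdSpend -> StoreType <- PriceTier -> EmailOpen
Condition 1 (no descendant of Seasonality in the set): holds — descendants of Seasonality are {EmailOpen}; none are in {StoreType}.
Condition 2 (every backdoor path blocked by {StoreType}):
  P1: open — no interior node is in the conditioning set.
  P2: open — no interior node is in the conditioning set.
  P3: open — collider(s) StoreType are conditioned on (or have a conditioned descendant) and no non-collider on the path is in the set.
{StoreType} does not satisfy the backdoor criterion.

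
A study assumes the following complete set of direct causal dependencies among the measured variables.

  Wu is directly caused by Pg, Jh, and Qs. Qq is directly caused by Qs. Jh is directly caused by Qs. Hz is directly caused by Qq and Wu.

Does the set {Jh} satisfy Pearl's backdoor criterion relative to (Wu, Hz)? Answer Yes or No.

No

Backdoor paths from Wu to Hz (paths whose first edge points into Wu):
  P1: Wu <- Qs -> Qq -> Hz
  P2: Wu <- Jh <- Qs -> Qq -> Hz
Condition 1 (no descendant of Wu in the set): holds — descendants of Wu are {Hz}; none are in {Jh}.
Condition 2 (every backdoor path blocked by {Jh}):
  P1: open — no interior node is in the conditioning set.
  P2: blocked at chain node Jh ∈ conditioning set.
{Jh} does not satisfy the backdoor criterion.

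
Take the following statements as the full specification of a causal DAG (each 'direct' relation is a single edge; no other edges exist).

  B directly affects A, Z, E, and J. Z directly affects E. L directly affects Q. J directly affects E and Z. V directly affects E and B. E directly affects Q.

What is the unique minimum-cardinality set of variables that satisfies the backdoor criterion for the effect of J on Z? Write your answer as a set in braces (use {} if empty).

{B}

Variables eligible for adjustment (non-descendants of J, excluding J and Z): {A, B, L, V}.
Backdoor paths from J to Z:
  P1: J <- B <- V -> E <- Z
  P2: J <- B -> Z
  P3: J <- B -> E <- Z
The empty set is not sufficient: P2 (J <- B -> Z) has no collider blocking it and no conditioned non-collider, so it is open.
Try {B}:
  P1: blocked at chain node B ∈ conditioning set.
  P2: blocked at fork node B ∈ conditioning set.
  P3: blocked at fork node B ∈ conditioning set.
{B} contains no descendant of J and blocks every backdoor path.
No other singleton works — e.g. {V} leaves P2 open — so {B} is the unique smallest valid adjustment set.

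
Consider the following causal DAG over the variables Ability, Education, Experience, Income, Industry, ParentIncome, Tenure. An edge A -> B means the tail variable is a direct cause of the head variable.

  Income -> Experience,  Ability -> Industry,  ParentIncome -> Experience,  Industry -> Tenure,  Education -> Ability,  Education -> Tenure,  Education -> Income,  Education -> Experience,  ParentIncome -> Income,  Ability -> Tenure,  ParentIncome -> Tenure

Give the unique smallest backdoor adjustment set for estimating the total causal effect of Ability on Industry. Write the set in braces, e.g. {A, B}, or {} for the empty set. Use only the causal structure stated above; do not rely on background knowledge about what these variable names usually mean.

Variables eligible for adjustment (non-descendants of Ability, excluding Ability and Industry): {Education, Experience, Income, ParentIncome}.
Backdoor paths from Ability to Industry:
  P1: Ability <- Education -> Income <- ParentIncome -> Tenure <- Industry
  P2: Ability <- Education -> Income -> Experience <- ParentIncome -> Tenure <- Industry
  P3: Ability <- Education -> Experience <- ParentIncome -> Tenure <- Industry
  P4: Ability <- Education -> Experience <- Income <- ParentIncome -> Tenure <- Industry
  P5: Ability <- Education -> Tenure <- Industry
Each backdoor path contains an unconditioned collider, so every path is already blocked with the empty conditioning set:
  P1: blocked at collider Income (neither it nor any descendant is in the conditioning set).
  P2: blocked at collider Experience (neither it nor any descendant is in the conditioning set).
  P3: blocked at collider Experience (neither it nor any descendant is in the conditioning set).
  P4: blocked at collider Experience (neither it nor any descendant is in the conditioning set).
  P5: blocked at collider Tenure (neither it nor any descendant is in the conditioning set).
The empty set is therefore the unique smallest valid set.

{}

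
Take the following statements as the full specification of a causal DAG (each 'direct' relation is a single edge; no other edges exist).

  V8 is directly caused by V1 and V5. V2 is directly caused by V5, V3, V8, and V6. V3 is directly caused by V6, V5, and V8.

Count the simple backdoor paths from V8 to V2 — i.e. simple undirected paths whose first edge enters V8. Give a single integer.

3

A backdoor path from V8 to V2 is any simple undirected path whose first edge points into V8 (i.e. leaves V8 via a parent).
Parents of V8: {V1, V5}.
Enumerating:
  P1: V8 <- V5 -> V3 <- V6 -> V2
  P2: V8 <- V5 -> V3 -> V2
  P3: V8 <- V5 -> V2
That exhausts the simple backdoor paths. Count: 3.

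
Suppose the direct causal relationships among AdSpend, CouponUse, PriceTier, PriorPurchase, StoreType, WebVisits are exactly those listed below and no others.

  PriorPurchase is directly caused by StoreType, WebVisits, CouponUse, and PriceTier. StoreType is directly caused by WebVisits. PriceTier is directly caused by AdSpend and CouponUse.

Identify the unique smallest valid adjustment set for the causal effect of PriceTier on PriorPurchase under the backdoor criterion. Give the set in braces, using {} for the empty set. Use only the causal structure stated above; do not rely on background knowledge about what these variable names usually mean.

{CouponUse}

Variables eligible for adjustment (non-descendants of PriceTier, excluding PriceTier and PriorPurchase): {AdSpend, CouponUse, StoreType, WebVisits}.
Backdoor paths from PriceTier to PriorPurchase:
  P1: PriceTier <- CouponUse -> PriorPurchase
The empty set is not sufficient: P1 (PriceTier <- CouponUse -> PriorPurchase) has no collider blocking it and no conditioned non-collider, so it is open.
Try {CouponUse}:
  P1: blocked at fork node CouponUse ∈ conditioning set.
{CouponUse} contains no descendant of PriceTier and blocks every backdoor path.
No other singleton works — e.g. {WebVisits} leaves P1 open — so {CouponUse} is the unique smallest valid adjustment set.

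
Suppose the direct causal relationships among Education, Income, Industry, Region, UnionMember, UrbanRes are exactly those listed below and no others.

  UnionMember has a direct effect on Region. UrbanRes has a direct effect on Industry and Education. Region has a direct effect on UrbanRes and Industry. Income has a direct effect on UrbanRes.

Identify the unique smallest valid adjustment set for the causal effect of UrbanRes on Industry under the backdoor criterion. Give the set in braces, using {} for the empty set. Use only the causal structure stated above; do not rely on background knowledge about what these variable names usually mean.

Variables eligible for adjustment (non-descendants of UrbanRes, excluding UrbanRes and Industry): {Income, Region, UnionMember}.
Backdoor paths from UrbanRes to Industry:
  P1: UrbanRes <- Region -> Industry
The empty set is not sufficient: P1 (UrbanRes <- Region -> Industry) has no collider blocking it and no conditioned non-collider, so it is open.
Try {Region}:
  P1: blocked at fork node Region ∈ conditioning set.
{Region} contains no descendant of UrbanRes and blocks every backdoor path.
No other singleton works — e.g. {UnionMember} leaves P1 open — so {Region} is the unique smallest valid adjustment set.

{Region}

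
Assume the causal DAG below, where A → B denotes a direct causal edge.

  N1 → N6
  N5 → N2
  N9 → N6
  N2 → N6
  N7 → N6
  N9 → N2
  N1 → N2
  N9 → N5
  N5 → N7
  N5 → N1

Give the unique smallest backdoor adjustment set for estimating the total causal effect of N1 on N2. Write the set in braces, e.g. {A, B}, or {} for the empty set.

{N5}

Variables eligible for adjustment (non-descendants of N1, excluding N1 and N2): {N5, N7, N9}.
Backdoor paths from N1 to N2:
  P1: N1 <- N5 <- N9 -> N2
  P2: N1 <- N5 <- N9 -> N6 <- N2
  P3: N1 <- N5 -> N2
  P4: N1 <- N5 -> N7 -> N6 <- N9 -> N2
  P5: N1 <- N5 -> N7 -> N6 <- N2
The empty set is not sufficient: P1 (N1 <- N5 <- N9 -> N2) has no collider blocking it and no conditioned non-collider, so it is open.
Try {N5}:
  P1: blocked at chain node N5 ∈ conditioning set.
  P2: blocked at chain node N5 ∈ conditioning set.
  P3: blocked at fork node N5 ∈ conditioning set.
  P4: blocked at fork node N5 ∈ conditioning set.
  P5: blocked at fork node N5 ∈ conditioning set.
{N5} contains no descendant of N1 and blocks every backdoor path.
No other singleton works — e.g. {N9} leaves P3 open — so {N5} is the unique smallest valid adjustment set.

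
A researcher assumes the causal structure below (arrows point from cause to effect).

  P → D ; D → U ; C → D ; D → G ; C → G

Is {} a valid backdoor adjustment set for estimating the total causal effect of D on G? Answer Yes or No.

Backdoor paths from D to G (paths whose first edge points into D):
  P1: D <- C -> G
Condition 1 (no descendant of D in the set): holds — descendants of D are {G, U}; none are in {}.
Condition 2 (every backdoor path blocked by {}):
  P1: open — no interior node is in the conditioning set.
{} does not satisfy the backdoor criterion.

No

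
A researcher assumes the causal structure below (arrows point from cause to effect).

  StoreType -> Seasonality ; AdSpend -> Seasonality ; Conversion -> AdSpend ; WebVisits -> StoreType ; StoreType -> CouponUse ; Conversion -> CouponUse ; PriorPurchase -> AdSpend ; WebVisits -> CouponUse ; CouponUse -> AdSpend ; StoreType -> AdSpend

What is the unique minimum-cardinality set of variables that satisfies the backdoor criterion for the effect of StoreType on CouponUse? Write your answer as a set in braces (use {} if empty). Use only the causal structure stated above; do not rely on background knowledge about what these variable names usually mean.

Variables eligible for adjustment (non-descendants of StoreType, excluding StoreType and CouponUse): {Conversion, PriorPurchase, WebVisits}.
Backdoor paths from StoreType to CouponUse:
  P1: StoreType <- WebVisits -> CouponUse
The empty set is not sufficient: P1 (StoreType <- WebVisits -> CouponUse) has no collider blocking it and no conditioned non-collider, so it is open.
Try {WebVisits}:
  P1: blocked at fork node WebVisits ∈ conditioning set.
{WebVisits} contains no descendant of StoreType and blocks every backdoor path.
No other singleton works — e.g. {PriorPurchase} leaves P1 open — so {WebVisits} is the unique smallest valid adjustment set.

{WebVisits}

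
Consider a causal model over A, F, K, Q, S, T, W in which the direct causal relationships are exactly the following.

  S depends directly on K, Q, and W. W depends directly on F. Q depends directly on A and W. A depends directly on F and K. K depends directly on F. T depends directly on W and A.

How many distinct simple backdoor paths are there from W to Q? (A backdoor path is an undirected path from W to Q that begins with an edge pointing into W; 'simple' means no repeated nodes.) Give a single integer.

A backdoor path from W to Q is any simple undirected path whose first edge points into W (i.e. leaves W via a parent).
Parents of W: {F}.
Enumerating:
  P1: W <- F -> K -> A -> Q
  P2: W <- F -> K -> S <- Q
  P3: W <- F -> A <- K -> S <- Q
  P4: W <- F -> A -> Q
That exhausts the simple backdoor paths. Count: 4.

4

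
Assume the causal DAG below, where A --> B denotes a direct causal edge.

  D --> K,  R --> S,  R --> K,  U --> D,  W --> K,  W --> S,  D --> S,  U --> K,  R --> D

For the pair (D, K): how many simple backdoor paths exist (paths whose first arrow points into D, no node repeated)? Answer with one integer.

3

A backdoor path from D to K is any simple undirected path whose first edge points into D (i.e. leaves D via a parent).
Parents of D: {R, U}.
Enumerating:
  P1: D <- U -> K
  P2: D <- R -> K
  P3: D <- R -> S <- W -> K
That exhausts the simple backdoor paths. Count: 3.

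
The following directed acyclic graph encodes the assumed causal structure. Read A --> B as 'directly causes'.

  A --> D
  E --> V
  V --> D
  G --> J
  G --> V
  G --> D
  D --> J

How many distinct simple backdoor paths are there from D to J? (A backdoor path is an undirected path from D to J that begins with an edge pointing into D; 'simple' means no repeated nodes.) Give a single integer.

2

A backdoor path from D to J is any simple undirected path whose first edge points into D (i.e. leaves D via a parent).
Parents of D: {A, G, V}.
Enumerating:
  P1: D <- G -> J
  P2: D <- V <- G -> J
That exhausts the simple backdoor paths. Count: 2.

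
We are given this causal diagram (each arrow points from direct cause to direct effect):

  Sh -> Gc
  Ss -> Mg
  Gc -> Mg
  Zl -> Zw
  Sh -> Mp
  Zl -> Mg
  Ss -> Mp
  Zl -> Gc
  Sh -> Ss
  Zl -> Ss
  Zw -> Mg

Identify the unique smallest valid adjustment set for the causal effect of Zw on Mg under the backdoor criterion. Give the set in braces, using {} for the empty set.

Variables eligible for adjustment (non-descendants of Zw, excluding Zw and Mg): {Gc, Mp, Sh, Ss, Zl}.
Backdoor paths from Zw to Mg:
  P1: Zw <- Zl -> Ss <- Sh -> Gc -> Mg
  P2: Zw <- Zl -> Ss -> Mg
  P3: Zw <- Zl -> Ss -> Mp <- Sh -> Gc -> Mg
  P4: Zw <- Zl -> Gc <- Sh -> Ss -> Mg
  P5: Zw <- Zl -> Gc <- Sh -> Mp <- Ss -> Mg
  P6: Zw <- Zl -> Gc -> Mg
  P7: Zw <- Zl -> Mg
The empty set is not sufficient: P2 (Zw <- Zl -> Ss -> Mg) has no collider blocking it and no conditioned non-collider, so it is open.
Try {Zl}:
  P1: blocked at fork node Zl ∈ conditioning set.
  P2: blocked at fork node Zl ∈ conditioning set.
  P3: blocked at fork node Zl ∈ conditioning set.
  P4: blocked at fork node Zl ∈ conditioning set.
  P5: blocked at fork node Zl ∈ conditioning set.
  P6: blocked at fork node Zl ∈ conditioning set.
  P7: blocked at fork node Zl ∈ conditioning set.
{Zl} contains no descendant of Zw and blocks every backdoor path.
No other singleton works — e.g. {Sh} leaves P2 open — so {Zl} is the unique smallest valid adjustment set.

{Zl}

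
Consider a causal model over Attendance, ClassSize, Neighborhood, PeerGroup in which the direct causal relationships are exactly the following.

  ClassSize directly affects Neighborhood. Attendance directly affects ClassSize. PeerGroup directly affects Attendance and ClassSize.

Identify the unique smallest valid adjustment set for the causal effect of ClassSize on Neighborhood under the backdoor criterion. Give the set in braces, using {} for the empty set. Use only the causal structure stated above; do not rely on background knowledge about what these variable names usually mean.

{}

Variables eligible for adjustment (non-descendants of ClassSize, excluding ClassSize and Neighborhood): {Attendance, PeerGroup}.
Backdoor paths from ClassSize to Neighborhood:
  (none)
With no backdoor paths the empty set already satisfies the criterion, and it is trivially minimal.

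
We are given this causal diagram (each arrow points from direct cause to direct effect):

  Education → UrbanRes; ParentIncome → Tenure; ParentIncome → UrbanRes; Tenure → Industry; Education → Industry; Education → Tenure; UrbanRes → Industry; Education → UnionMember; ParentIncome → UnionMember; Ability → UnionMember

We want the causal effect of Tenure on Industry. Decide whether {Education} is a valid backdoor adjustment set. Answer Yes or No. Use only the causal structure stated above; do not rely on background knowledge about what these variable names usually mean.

No

Backdoor paths from Tenure to Industry (paths whose first edge points into Tenure):
  P1: Tenure <- ParentIncome -> UrbanRes <- Education -> Industry
  P2: Tenure <- ParentIncome -> UrbanRes -> Industry
  P3: Tenure <- ParentIncome -> UnionMember <- Education -> UrbanRes -> Industry
  P4: Tenure <- ParentIncome -> UnionMember <- Education -> Industry
  P5: Tenure <- Education -> UrbanRes -> Industry
  P6: Tenure <- Education -> UnionMember <- ParentIncome -> UrbanRes -> Industry
  P7: Tenure <- Education -> Industry
Condition 1 (no descendant of Tenure in the set): holds — descendants of Tenure are {Industry}; none are in {Education}.
Condition 2 (every backdoor path blocked by {Education}):
  P1: blocked at collider UrbanRes (neither it nor any descendant is in the conditioning set).
  P2: open — no interior node is in the conditioning set.
  P3: blocked at collider UnionMember (neither it nor any descendant is in the conditioning set).
  P4: blocked at collider UnionMember (neither it nor any descendant is in the conditioning set).
  P5: blocked at fork node Education ∈ conditioning set.
  P6: blocked at fork node Education ∈ conditioning set.
  P7: blocked at fork node Education ∈ conditioning set.
{Education} does not satisfy the backdoor criterion.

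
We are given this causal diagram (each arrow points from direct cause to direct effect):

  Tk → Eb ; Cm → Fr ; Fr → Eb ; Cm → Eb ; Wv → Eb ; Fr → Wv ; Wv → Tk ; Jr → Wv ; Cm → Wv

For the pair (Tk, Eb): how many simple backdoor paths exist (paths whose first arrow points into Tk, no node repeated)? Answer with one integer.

A backdoor path from Tk to Eb is any simple undirected path whose first edge points into Tk (i.e. leaves Tk via a parent).
Parents of Tk: {Wv}.
Enumerating:
  P1: Tk <- Wv <- Cm -> Fr -> Eb
  P2: Tk <- Wv <- Cm -> Eb
  P3: Tk <- Wv <- Fr <- Cm -> Eb
  P4: Tk <- Wv <- Fr -> Eb
  P5: Tk <- Wv -> Eb
That exhausts the simple backdoor paths. Count: 5.

5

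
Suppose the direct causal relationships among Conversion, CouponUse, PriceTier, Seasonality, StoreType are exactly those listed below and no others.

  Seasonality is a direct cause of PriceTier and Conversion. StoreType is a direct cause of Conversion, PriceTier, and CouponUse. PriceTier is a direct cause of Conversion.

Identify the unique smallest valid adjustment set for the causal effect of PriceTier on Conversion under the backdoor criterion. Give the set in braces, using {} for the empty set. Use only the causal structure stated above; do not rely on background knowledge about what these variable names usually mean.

{Seasonality, StoreType}

Variables eligible for adjustment (non-descendants of PriceTier, excluding PriceTier and Conversion): {CouponUse, Seasonality, StoreType}.
Backdoor paths from PriceTier to Conversion:
  P1: PriceTier <- StoreType -> Conversion
  P2: PriceTier <- Seasonality -> Conversion
The empty set is not sufficient: P1 (PriceTier <- StoreType -> Conversion) has no collider blocking it and no conditioned non-collider, so it is open.
Try {Seasonality, StoreType}:
  P1: blocked at fork node StoreType ∈ conditioning set.
  P2: blocked at fork node Seasonality ∈ conditioning set.
{Seasonality, StoreType} contains no descendant of PriceTier and blocks every backdoor path.
Every element of {Seasonality, StoreType} is needed (dropping Seasonality leaves P2 open; dropping StoreType leaves P1 open), so no proper subset is valid.
Among all size-2 subsets of the eligible variables, only {Seasonality, StoreType} blocks every backdoor path, so it is the unique smallest valid adjustment set.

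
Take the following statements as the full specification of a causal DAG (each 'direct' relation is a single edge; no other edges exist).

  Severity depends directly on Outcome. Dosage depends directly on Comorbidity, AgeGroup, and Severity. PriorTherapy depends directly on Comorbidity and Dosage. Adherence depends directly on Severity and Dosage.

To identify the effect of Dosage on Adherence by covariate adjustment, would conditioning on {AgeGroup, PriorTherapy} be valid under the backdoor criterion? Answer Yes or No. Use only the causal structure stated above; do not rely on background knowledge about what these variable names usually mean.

No

Backdoor paths from Dosage to Adherence (paths whose first edge points into Dosage):
  P1: Dosage <- Severity -> Adherence
Condition 1 (no descendant of Dosage in the set): FAILS — PriorTherapy is a descendant of Dosage.
Condition 2 (every backdoor path blocked by {AgeGroup, PriorTherapy}):
  P1: open — no interior node is in the conditioning set.
{AgeGroup, PriorTherapy} does not satisfy the backdoor criterion.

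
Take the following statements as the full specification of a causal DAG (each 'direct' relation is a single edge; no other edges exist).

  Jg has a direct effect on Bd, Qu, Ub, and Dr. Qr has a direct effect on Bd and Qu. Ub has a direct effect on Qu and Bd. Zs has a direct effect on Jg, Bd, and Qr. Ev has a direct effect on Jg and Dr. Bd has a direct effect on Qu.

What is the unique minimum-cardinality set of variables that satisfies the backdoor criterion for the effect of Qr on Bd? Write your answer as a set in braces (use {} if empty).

Variables eligible for adjustment (non-descendants of Qr, excluding Qr and Bd): {Dr, Ev, Jg, Ub, Zs}.
Backdoor paths from Qr to Bd:
  P1: Qr <- Zs -> Jg -> Ub -> Bd
  P2: Qr <- Zs -> Jg -> Ub -> Qu <- Bd
  P3: Qr <- Zs -> Jg -> Bd
  P4: Qr <- Zs -> Jg -> Qu <- Ub -> Bd
  P5: Qr <- Zs -> Jg -> Qu <- Bd
  P6: Qr <- Zs -> Bd
The empty set is not sufficient: P1 (Qr <- Zs -> Jg -> Ub -> Bd) has no collider blocking it and no conditioned non-collider, so it is open.
Try {Zs}:
  P1: blocked at fork node Zs ∈ conditioning set.
  P2: blocked at fork node Zs ∈ conditioning set.
  P3: blocked at fork node Zs ∈ conditioning set.
  P4: blocked at fork node Zs ∈ conditioning set.
  P5: blocked at fork node Zs ∈ conditioning set.
  P6: blocked at fork node Zs ∈ conditioning set.
{Zs} contains no descendant of Qr and blocks every backdoor path.
No other singleton works — e.g. {Ev} leaves P1 open — so {Zs} is the unique smallest valid adjustment set.

{Zs}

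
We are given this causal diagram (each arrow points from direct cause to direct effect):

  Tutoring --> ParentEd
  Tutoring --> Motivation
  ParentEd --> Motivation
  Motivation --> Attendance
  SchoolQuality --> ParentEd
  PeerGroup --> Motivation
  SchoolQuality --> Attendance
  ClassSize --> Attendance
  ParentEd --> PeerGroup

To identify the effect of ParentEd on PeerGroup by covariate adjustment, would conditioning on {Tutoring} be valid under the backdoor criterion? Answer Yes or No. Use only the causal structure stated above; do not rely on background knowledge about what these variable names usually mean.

Yes

Backdoor paths from ParentEd to PeerGroup (paths whose first edge points into ParentEd):
  P1: ParentEd <- SchoolQuality -> Attendance <- Motivation <- PeerGroup
  P2: ParentEd <- Tutoring -> Motivation <- PeerGroup
Condition 1 (no descendant of ParentEd in the set): holds — descendants of ParentEd are {Attendance, Motivation, PeerGroup}; none are in {Tutoring}.
Condition 2 (every backdoor path blocked by {Tutoring}):
  P1: blocked at collider Attendance (neither it nor any descendant is in the conditioning set).
  P2: blocked at fork node Tutoring ∈ conditioning set.
{Tutoring} satisfies the backdoor criterion.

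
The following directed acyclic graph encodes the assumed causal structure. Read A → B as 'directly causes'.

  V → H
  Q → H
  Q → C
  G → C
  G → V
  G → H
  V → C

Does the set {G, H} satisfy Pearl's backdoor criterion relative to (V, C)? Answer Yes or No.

No

Backdoor paths from V to C (paths whose first edge points into V):
  P1: V <- G -> C
  P2: V <- G -> H <- Q -> C
Condition 1 (no descendant of V in the set): FAILS — H is a descendant of V.
Condition 2 (every backdoor path blocked by {G, H}):
  P1: blocked at fork node G ∈ conditioning set.
  P2: blocked at fork node G ∈ conditioning set.
{G, H} does not satisfy the backdoor criterion.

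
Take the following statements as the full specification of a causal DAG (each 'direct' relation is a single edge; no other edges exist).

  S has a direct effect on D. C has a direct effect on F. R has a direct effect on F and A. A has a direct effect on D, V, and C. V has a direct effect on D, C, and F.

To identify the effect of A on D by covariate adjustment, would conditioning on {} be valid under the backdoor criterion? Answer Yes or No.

Backdoor paths from A to D (paths whose first edge points into A):
  P1: A <- R -> F <- V -> D
  P2: A <- R -> F <- C <- V -> D
Condition 1 (no descendant of A in the set): holds — descendants of A are {C, D, F, V}; none are in {}.
Condition 2 (every backdoor path blocked by {}):
  P1: blocked at collider F (neither it nor any descendant is in the conditioning set).
  P2: blocked at collider F (neither it nor any descendant is in the conditioning set).
{} satisfies the backdoor criterion.

Yes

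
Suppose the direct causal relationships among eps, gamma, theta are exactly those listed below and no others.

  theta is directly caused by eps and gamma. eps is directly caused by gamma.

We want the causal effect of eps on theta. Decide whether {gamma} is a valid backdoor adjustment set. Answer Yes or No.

Backdoor paths from eps to theta (paths whose first edge points into eps):
  P1: eps <- gamma -> theta
Condition 1 (no descendant of eps in the set): holds — descendants of eps are {theta}; none are in {gamma}.
Condition 2 (every backdoor path blocked by {gamma}):
  P1: blocked at fork node gamma ∈ conditioning set.
{gamma} satisfies the backdoor criterion.

Yes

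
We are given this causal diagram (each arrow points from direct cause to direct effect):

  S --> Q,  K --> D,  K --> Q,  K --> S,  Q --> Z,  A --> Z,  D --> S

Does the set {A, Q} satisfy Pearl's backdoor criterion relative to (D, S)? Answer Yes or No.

Backdoor paths from D to S (paths whose first edge points into D):
  P1: D <- K -> S
  P2: D <- K -> Q <- S
Condition 1 (no descendant of D in the set): FAILS — Q is a descendant of D.
Condition 2 (every backdoor path blocked by {A, Q}):
  P1: open — no interior node is in the conditioning set.
  P2: open — collider(s) Q are conditioned on (or have a conditioned descendant) and no non-collider on the path is in the set.
{A, Q} does not satisfy the backdoor criterion.

No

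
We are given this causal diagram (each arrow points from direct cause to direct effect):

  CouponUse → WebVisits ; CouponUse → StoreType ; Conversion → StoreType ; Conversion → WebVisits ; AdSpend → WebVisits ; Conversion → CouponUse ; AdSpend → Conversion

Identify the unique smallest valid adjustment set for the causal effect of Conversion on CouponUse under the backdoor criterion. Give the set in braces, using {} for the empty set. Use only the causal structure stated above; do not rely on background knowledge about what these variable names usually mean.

{}

Variables eligible for adjustment (non-descendants of Conversion, excluding Conversion and CouponUse): {AdSpend}.
Backdoor paths from Conversion to CouponUse:
  P1: Conversion <- AdSpend -> WebVisits <- CouponUse
Each backdoor path contains an unconditioned collider, so every path is already blocked with the empty conditioning set:
  P1: blocked at collider WebVisits (neither it nor any descendant is in the conditioning set).
The empty set is therefore the unique smallest valid set.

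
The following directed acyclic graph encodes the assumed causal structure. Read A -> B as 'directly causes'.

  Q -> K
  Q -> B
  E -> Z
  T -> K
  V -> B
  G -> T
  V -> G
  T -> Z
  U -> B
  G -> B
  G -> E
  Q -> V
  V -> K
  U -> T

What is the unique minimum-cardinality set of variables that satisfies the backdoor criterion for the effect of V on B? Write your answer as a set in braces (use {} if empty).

{Q}

Variables eligible for adjustment (non-descendants of V, excluding V and B): {Q, U}.
Backdoor paths from V to B:
  P1: V <- Q -> B
  P2: V <- Q -> K <- T <- G -> B
  P3: V <- Q -> K <- T <- U -> B
  P4: V <- Q -> K <- T -> Z <- E <- G -> B
The empty set is not sufficient: P1 (V <- Q -> B) has no collider blocking it and no conditioned non-collider, so it is open.
Try {Q}:
  P1: blocked at fork node Q ∈ conditioning set.
  P2: blocked at fork node Q ∈ conditioning set.
  P3: blocked at fork node Q ∈ conditioning set.
  P4: blocked at fork node Q ∈ conditioning set.
{Q} contains no descendant of V and blocks every backdoor path.
No other singleton works — e.g. {U} leaves P1 open — so {Q} is the unique smallest valid adjustment set.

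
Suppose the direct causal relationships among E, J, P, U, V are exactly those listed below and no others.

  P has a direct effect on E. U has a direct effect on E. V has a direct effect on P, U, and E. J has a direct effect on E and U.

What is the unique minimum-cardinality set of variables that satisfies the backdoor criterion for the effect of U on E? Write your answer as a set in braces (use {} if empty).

Variables eligible for adjustment (non-descendants of U, excluding U and E): {J, P, V}.
Backdoor paths from U to E:
  P1: U <- V -> P -> E
  P2: U <- V -> E
  P3: U <- J -> E
The empty set is not sufficient: P1 (U <- V -> P -> E) has no collider blocking it and no conditioned non-collider, so it is open.
Try {J, V}:
  P1: blocked at fork node V ∈ conditioning set.
  P2: blocked at fork node V ∈ conditioning set.
  P3: blocked at fork node J ∈ conditioning set.
{J, V} contains no descendant of U and blocks every backdoor path.
Every element of {J, V} is needed (dropping J leaves P3 open; dropping V leaves P1 open), so no proper subset is valid.
Among all size-2 subsets of the eligible variables, only {J, V} blocks every backdoor path, so it is the unique smallest valid adjustment set.

{J, V}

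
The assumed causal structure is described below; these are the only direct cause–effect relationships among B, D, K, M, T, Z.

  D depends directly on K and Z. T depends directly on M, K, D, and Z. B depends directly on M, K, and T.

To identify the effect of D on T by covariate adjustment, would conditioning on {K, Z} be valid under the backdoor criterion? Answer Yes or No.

Backdoor paths from D to T (paths whose first edge points into D):
  P1: D <- K -> T
  P2: D <- K -> B <- M -> T
  P3: D <- K -> B <- T
  P4: D <- Z -> T
Condition 1 (no descendant of D in the set): holds — descendants of D are {B, T}; none are in {K, Z}.
Condition 2 (every backdoor path blocked by {K, Z}):
  P1: blocked at fork node K ∈ conditioning set.
  P2: blocked at fork node K ∈ conditioning set.
  P3: blocked at fork node K ∈ conditioning set.
  P4: blocked at fork node Z ∈ conditioning set.
{K, Z} satisfies the backdoor criterion.

Yes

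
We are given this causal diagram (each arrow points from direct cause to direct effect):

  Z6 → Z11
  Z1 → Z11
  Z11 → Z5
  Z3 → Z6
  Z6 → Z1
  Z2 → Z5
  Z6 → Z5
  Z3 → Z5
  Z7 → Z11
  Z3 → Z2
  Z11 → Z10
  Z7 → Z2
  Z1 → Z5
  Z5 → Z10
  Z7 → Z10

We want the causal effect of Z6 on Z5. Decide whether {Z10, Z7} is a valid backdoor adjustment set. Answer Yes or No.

Backdoor paths from Z6 to Z5 (paths whose first edge points into Z6):
  P1: Z6 <- Z3 -> Z2 <- Z7 -> Z11 <- Z1 -> Z5
  P2: Z6 <- Z3 -> Z2 <- Z7 -> Z11 -> Z5
  P3: Z6 <- Z3 -> Z2 <- Z7 -> Z11 -> Z10 <- Z5
  P4: Z6 <- Z3 -> Z2 <- Z7 -> Z10 <- Z11 <- Z1 -> Z5
  P5: Z6 <- Z3 -> Z2 <- Z7 -> Z10 <- Z11 -> Z5
  P6: Z6 <- Z3 -> Z2 <- Z7 -> Z10 <- Z5
  P7: Z6 <- Z3 -> Z2 -> Z5
  P8: Z6 <- Z3 -> Z5
Condition 1 (no descendant of Z6 in the set): FAILS — Z10 is a descendant of Z6.
Condition 2 (every backdoor path blocked by {Z10, Z7}):
  P1: blocked at fork node Z7 ∈ conditioning set.
  P2: blocked at fork node Z7 ∈ conditioning set.
  P3: blocked at fork node Z7 ∈ conditioning set.
  P4: blocked at fork node Z7 ∈ conditioning set.
  P5: blocked at fork node Z7 ∈ conditioning set.
  P6: blocked at fork node Z7 ∈ conditioning set.
  P7: open — no interior node is in the conditioning set.
  P8: open — no interior node is in the conditioning set.
{Z10, Z7} does not satisfy the backdoor criterion.

No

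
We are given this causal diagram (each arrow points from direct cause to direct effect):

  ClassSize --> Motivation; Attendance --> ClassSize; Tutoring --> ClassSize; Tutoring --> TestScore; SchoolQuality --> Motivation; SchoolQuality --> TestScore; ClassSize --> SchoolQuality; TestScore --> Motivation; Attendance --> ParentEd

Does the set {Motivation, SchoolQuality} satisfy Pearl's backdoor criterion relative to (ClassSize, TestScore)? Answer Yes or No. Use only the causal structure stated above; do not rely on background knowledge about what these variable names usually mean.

No

Backdoor paths from ClassSize to TestScore (paths whose first edge points into ClassSize):
  P1: ClassSize <- Tutoring -> TestScore
Condition 1 (no descendant of ClassSize in the set): FAILS — Motivation and SchoolQuality are descendants of ClassSize.
Condition 2 (every backdoor path blocked by {Motivation, SchoolQuality}):
  P1: open — no interior node is in the conditioning set.
{Motivation, SchoolQuality} does not satisfy the backdoor criterion.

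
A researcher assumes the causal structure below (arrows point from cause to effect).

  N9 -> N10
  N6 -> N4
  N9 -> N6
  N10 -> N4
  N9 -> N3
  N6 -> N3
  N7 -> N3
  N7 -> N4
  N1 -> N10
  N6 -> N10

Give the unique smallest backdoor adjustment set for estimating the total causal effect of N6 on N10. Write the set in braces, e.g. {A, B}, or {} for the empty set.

{N9}

Variables eligible for adjustment (non-descendants of N6, excluding N6 and N10): {N1, N7, N9}.
Backdoor paths from N6 to N10:
  P1: N6 <- N9 -> N10
  P2: N6 <- N9 -> N3 <- N7 -> N4 <- N10
The empty set is not sufficient: P1 (N6 <- N9 -> N10) has no collider blocking it and no conditioned non-collider, so it is open.
Try {N9}:
  P1: blocked at fork node N9 ∈ conditioning set.
  P2: blocked at fork node N9 ∈ conditioning set.
{N9} contains no descendant of N6 and blocks every backdoor path.
No other singleton works — e.g. {N7} leaves P1 open — so {N9} is the unique smallest valid adjustment set.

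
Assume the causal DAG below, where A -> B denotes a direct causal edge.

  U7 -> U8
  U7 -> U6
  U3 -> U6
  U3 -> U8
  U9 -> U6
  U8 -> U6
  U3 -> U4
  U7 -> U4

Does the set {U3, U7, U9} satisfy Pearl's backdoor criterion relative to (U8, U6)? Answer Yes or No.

Yes

Backdoor paths from U8 to U6 (paths whose first edge points into U8):
  P1: U8 <- U3 -> U4 <- U7 -> U6
  P2: U8 <- U3 -> U6
  P3: U8 <- U7 -> U4 <- U3 -> U6
  P4: U8 <- U7 -> U6
Condition 1 (no descendant of U8 in the set): holds — descendants of U8 are {U6}; none are in {U3, U7, U9}.
Condition 2 (every backdoor path blocked by {U3, U7, U9}):
  P1: blocked at fork node U3 ∈ conditioning set.
  P2: blocked at fork node U3 ∈ conditioning set.
  P3: blocked at fork node U7 ∈ conditioning set.
  P4: blocked at fork node U7 ∈ conditioning set.
{U3, U7, U9} satisfies the backdoor criterion.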